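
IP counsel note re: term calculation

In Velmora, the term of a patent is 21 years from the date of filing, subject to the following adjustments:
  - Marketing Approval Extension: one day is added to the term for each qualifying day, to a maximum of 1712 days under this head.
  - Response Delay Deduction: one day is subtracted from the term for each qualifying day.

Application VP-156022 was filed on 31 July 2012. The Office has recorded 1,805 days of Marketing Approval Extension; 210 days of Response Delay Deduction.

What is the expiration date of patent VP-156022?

Base term: filing date + 21 years → 31 July 2033.
Marketing Approval Extension: 1805 days claimed exceeds the 1712-day cap, so +1712 days → 8 April 2038.
Response Delay Deduction: −210 days → 10 September 2037.

2037-09-10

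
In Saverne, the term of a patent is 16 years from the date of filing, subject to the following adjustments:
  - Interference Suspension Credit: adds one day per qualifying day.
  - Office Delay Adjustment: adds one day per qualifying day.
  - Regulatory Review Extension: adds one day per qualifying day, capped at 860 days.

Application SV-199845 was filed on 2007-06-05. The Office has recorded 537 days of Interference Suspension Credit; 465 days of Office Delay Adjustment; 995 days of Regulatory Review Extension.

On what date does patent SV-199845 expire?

July 10, 2028

Base term: filing date + 16 years → 5 June 2023.
Interference Suspension Credit: +537 days → 23 November 2024.
Office Delay Adjustment: +465 days → 3 March 2026.
Regulatory Review Extension: 995 days claimed exceeds the 860-day cap, so +860 days → 10 July 2028.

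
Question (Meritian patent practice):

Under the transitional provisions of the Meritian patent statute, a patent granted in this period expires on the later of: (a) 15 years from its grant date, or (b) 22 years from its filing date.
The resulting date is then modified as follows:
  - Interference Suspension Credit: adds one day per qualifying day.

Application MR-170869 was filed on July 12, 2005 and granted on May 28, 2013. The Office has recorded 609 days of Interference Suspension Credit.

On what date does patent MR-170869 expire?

January 27, 2030

(a) grant + 15 years → 28 May 2028.
(b) filing + 22 years → 12 July 2027.
Later of the two: 28 May 2028.
Interference Suspension Credit: +609 days → 27 January 2030.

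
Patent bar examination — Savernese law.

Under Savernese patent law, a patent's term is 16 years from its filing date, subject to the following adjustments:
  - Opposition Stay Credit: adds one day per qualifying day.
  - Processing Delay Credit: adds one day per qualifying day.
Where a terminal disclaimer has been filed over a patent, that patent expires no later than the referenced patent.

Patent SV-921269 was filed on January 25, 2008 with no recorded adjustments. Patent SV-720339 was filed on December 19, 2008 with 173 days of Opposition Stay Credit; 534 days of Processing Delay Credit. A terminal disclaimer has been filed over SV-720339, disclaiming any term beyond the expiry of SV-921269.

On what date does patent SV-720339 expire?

January 25, 2024

Natural term of SV-720339:
  Base: filing + 16 years → 19 December 2024.
  Opposition Stay Credit: +173 days → 10 June 2025.
  Processing Delay Credit: +534 days → 26 November 2026.
Expiry of referenced patent SV-921269:
  Base: filing + 16 years → 25 January 2024.
Terminal disclaimer: SV-720339 expires on the earlier of 26 November 2026 and 25 January 2024.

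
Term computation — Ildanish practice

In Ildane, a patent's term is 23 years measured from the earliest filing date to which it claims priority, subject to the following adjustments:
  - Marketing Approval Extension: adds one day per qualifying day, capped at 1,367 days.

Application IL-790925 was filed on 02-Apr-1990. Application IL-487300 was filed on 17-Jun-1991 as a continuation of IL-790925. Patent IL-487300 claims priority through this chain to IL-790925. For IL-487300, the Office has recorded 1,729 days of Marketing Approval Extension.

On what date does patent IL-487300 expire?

Earliest priority filing: 2 April 1990.
Base term: 2 April 1990 + 23 years → 2 April 2013.
Marketing Approval Extension: 1729 days claimed exceeds the 1367-day cap, so +1367 days → 29 December 2016.

2016-12-29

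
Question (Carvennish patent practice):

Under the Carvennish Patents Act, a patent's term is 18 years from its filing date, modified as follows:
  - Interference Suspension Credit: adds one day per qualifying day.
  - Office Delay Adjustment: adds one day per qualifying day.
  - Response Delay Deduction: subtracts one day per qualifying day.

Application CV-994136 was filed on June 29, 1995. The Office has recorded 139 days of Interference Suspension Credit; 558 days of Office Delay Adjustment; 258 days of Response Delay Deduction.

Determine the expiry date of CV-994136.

Base term: filing date + 18 years → 29 June 2013.
Interference Suspension Credit: +139 days → 15 November 2013.
Office Delay Adjustment: +558 days → 27 May 2015.
Response Delay Deduction: −258 days → 11 September 2014.

September 11, 2014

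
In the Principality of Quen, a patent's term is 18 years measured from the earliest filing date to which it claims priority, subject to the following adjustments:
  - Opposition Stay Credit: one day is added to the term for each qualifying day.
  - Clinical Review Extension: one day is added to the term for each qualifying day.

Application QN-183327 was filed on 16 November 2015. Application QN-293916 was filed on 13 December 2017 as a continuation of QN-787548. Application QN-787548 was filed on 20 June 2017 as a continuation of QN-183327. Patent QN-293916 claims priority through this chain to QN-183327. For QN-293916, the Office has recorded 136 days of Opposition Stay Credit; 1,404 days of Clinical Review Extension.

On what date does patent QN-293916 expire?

Earliest priority filing: 16 November 2015.
Base term: 16 November 2015 + 18 years → 16 November 2033.
Opposition Stay Credit: +136 days → 1 April 2034.
Clinical Review Extension: +1404 days → 3 February 2038.

February 3, 2038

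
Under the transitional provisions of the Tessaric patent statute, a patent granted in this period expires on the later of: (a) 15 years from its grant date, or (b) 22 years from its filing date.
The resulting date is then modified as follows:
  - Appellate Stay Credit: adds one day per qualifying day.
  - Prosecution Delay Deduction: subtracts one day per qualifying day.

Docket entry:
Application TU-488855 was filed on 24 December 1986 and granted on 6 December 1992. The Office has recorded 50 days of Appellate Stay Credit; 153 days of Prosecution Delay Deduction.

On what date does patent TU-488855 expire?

September 12, 2008

(a) grant + 15 years → 6 December 2007.
(b) filing + 22 years → 24 December 2008.
Later of the two: 24 December 2008.
Appellate Stay Credit: +50 days → 12 February 2009.
Prosecution Delay Deduction: −153 days → 12 September 2008.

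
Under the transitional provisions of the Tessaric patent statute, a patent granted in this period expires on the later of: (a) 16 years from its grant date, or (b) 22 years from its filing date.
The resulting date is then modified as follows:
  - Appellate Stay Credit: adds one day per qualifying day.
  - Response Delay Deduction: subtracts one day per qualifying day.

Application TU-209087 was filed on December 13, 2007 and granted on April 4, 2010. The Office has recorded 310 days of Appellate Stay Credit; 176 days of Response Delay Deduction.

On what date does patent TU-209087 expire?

(a) grant + 16 years → 4 April 2026.
(b) filing + 22 years → 13 December 2029.
Later of the two: 13 December 2029.
Appellate Stay Credit: +310 days → 19 October 2030.
Response Delay Deduction: −176 days → 26 April 2030.

April 26, 2030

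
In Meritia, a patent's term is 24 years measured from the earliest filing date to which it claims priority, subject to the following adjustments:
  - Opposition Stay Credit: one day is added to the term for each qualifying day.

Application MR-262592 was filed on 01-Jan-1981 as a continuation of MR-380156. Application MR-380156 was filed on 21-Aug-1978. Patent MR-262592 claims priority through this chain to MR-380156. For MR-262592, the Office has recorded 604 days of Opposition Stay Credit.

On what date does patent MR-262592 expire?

Earliest priority filing: 21 August 1978.
Base term: 21 August 1978 + 24 years → 21 August 2002.
Opposition Stay Credit: +604 days → 16 April 2004.

April 16, 2004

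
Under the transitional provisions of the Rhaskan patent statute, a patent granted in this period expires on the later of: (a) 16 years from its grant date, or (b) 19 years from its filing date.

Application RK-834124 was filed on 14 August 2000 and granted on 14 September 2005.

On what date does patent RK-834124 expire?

September 14, 2021

(a) grant + 16 years → 14 September 2021.
(b) filing + 19 years → 14 August 2019.
Later of the two: 14 September 2021.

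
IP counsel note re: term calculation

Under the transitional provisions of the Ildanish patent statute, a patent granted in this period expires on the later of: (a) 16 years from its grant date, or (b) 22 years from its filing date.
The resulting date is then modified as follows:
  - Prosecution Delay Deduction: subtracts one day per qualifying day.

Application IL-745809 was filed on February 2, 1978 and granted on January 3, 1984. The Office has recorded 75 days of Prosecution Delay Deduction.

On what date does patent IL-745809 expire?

(a) grant + 16 years → 3 January 2000.
(b) filing + 22 years → 2 February 2000.
Later of the two: 2 February 2000.
Prosecution Delay Deduction: −75 days → 19 November 1999.

November 19, 1999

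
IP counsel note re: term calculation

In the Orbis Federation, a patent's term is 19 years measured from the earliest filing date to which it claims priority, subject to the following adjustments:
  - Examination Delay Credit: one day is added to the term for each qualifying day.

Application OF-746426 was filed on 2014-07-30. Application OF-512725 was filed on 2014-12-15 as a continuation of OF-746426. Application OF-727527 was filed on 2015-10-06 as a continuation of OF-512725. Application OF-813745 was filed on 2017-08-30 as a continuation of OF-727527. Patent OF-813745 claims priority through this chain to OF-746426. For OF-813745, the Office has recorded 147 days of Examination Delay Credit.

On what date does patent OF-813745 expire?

Earliest priority filing: 30 July 2014.
Base term: 30 July 2014 + 19 years → 30 July 2033.
Examination Delay Credit: +147 days → 24 December 2033.

December 24, 2033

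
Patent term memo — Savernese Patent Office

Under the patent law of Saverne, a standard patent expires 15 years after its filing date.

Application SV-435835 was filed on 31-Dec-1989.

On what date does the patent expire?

December 31, 2004

Filing date + 15 years → 31 December 2004.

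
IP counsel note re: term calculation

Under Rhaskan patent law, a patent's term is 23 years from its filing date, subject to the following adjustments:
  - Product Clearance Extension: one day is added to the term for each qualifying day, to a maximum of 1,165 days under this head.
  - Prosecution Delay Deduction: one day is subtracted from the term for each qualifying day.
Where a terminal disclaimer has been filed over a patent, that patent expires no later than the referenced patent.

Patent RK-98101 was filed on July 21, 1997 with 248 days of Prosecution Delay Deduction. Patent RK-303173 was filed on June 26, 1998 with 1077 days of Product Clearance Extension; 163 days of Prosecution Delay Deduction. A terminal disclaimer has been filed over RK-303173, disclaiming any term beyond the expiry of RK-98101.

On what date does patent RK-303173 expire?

November 16, 2019

Natural term of RK-303173:
  Base: filing + 23 years → 26 June 2021.
  Product Clearance Extension: 1077 days (within the 1165-day cap) → +1077 days → 7 June 2024.
  Prosecution Delay Deduction: −163 days → 27 December 2023.
Expiry of referenced patent RK-98101:
  Base: filing + 23 years → 21 July 2020.
  Prosecution Delay Deduction: −248 days → 16 November 2019.
Terminal disclaimer: RK-303173 expires on the earlier of 27 December 2023 and 16 November 2019.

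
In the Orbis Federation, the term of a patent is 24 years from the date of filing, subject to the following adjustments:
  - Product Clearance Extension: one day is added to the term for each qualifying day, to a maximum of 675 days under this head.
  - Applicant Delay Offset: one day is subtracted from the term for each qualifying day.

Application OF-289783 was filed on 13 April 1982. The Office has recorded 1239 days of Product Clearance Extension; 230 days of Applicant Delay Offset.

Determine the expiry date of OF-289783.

2007-07-02

Base term: filing date + 24 years → 13 April 2006.
Product Clearance Extension: 1239 days claimed exceeds the 675-day cap, so +675 days → 17 February 2008.
Applicant Delay Offset: −230 days → 2 July 2007.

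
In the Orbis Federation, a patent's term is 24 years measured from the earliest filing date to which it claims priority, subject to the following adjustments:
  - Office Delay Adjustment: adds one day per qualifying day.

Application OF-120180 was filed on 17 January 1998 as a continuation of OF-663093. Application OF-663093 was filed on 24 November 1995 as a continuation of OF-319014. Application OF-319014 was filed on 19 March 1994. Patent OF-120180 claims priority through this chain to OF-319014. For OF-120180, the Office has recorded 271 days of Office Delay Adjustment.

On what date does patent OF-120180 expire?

December 15, 2018

Earliest priority filing: 19 March 1994.
Base term: 19 March 1994 + 24 years → 19 March 2018.
Office Delay Adjustment: +271 days → 15 December 2018.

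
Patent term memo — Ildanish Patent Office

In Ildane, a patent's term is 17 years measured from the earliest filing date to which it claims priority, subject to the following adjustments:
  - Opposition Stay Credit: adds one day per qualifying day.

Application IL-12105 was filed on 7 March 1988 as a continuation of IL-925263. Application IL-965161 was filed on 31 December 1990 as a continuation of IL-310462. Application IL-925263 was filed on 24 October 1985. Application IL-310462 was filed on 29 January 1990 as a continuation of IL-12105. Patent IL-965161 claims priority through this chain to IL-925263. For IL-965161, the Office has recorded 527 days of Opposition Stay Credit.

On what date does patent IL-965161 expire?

Earliest priority filing: 24 October 1985.
Base term: 24 October 1985 + 17 years → 24 October 2002.
Opposition Stay Credit: +527 days → 3 April 2004.

April 3, 2004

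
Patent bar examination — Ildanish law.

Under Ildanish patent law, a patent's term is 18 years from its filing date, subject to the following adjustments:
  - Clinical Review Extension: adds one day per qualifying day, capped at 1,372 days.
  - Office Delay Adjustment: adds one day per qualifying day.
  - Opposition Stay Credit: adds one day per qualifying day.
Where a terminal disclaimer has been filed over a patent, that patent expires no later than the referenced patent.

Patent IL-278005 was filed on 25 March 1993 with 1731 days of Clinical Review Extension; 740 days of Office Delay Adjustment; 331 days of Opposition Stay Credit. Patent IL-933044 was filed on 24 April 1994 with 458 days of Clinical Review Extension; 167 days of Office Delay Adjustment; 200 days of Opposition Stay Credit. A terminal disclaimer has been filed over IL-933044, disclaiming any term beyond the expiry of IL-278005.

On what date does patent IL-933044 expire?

July 28, 2014

Natural term of IL-933044:
  Base: filing + 18 years → 24 April 2012.
  Clinical Review Extension: 458 days (within the 1372-day cap) → +458 days → 26 July 2013.
  Office Delay Adjustment: +167 days → 9 January 2014.
  Opposition Stay Credit: +200 days → 28 July 2014.
Expiry of referenced patent IL-278005:
  Base: filing + 18 years → 25 March 2011.
  Clinical Review Extension: 1731 days claimed exceeds the 1372-day cap, so +1372 days → 26 December 2014.
  Office Delay Adjustment: +740 days → 4 January 2017.
  Opposition Stay Credit: +331 days → 1 December 2017.
Terminal disclaimer: IL-933044 expires on the earlier of 28 July 2014 and 1 December 2017.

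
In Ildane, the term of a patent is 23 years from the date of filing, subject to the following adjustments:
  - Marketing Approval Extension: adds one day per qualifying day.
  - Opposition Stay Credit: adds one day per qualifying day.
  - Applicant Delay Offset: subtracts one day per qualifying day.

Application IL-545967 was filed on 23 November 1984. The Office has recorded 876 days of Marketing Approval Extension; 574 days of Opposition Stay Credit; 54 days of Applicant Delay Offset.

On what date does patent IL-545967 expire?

Base term: filing date + 23 years → 23 November 2007.
Marketing Approval Extension: +876 days → 17 April 2010.
Opposition Stay Credit: +574 days → 12 November 2011.
Applicant Delay Offset: −54 days → 19 September 2011.

2011-09-19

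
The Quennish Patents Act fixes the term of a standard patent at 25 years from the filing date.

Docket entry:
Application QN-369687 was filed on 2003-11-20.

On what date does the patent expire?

2028-11-20

Filing date + 25 years → 20 November 2028.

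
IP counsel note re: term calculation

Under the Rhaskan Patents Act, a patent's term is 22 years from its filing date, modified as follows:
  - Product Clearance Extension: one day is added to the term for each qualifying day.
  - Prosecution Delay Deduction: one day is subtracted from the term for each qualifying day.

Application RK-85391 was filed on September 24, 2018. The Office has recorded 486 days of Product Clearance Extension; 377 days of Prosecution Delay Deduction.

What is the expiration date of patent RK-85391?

Base term: filing date + 22 years → 24 September 2040.
Product Clearance Extension: +486 days → 23 January 2042.
Prosecution Delay Deduction: −377 days → 11 January 2041.

January 11, 2041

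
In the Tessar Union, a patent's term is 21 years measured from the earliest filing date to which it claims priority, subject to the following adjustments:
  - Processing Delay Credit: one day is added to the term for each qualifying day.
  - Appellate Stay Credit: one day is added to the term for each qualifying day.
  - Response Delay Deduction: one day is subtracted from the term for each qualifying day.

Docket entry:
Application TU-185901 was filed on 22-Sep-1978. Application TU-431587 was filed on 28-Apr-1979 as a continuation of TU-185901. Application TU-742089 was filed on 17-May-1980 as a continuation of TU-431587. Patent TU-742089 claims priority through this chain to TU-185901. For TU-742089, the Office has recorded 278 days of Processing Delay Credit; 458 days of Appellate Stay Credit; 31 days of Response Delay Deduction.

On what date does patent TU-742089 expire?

Earliest priority filing: 22 September 1978.
Base term: 22 September 1978 + 21 years → 22 September 1999.
Processing Delay Credit: +278 days → 26 June 2000.
Appellate Stay Credit: +458 days → 27 September 2001.
Response Delay Deduction: −31 days → 27 August 2001.

2001-08-27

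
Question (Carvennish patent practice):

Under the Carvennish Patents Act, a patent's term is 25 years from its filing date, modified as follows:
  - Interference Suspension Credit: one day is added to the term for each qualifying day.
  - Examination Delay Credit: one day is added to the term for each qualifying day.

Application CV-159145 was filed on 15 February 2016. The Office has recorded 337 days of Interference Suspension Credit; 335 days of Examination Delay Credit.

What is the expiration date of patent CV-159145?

December 19, 2042

Base term: filing date + 25 years → 15 February 2041.
Interference Suspension Credit: +337 days → 18 January 2042.
Examination Delay Credit: +335 days → 19 December 2042.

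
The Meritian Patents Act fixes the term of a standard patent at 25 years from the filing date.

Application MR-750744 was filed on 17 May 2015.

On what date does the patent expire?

2040-05-17

Filing date + 25 years → 17 May 2040.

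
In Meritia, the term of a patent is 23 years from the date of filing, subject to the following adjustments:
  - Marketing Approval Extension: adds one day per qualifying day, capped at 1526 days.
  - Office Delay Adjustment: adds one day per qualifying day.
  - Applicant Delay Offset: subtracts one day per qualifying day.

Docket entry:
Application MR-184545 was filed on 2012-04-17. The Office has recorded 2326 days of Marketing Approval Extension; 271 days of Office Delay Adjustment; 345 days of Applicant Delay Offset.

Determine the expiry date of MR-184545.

April 8, 2039

Base term: filing date + 23 years → 17 April 2035.
Marketing Approval Extension: 2326 days claimed exceeds the 1526-day cap, so +1526 days → 21 June 2039.
Office Delay Adjustment: +271 days → 18 March 2040.
Applicant Delay Offset: −345 days → 8 April 2039.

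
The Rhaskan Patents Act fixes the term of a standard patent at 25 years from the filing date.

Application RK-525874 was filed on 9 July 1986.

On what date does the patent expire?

Filing date + 25 years → 9 July 2011.

2011-07-09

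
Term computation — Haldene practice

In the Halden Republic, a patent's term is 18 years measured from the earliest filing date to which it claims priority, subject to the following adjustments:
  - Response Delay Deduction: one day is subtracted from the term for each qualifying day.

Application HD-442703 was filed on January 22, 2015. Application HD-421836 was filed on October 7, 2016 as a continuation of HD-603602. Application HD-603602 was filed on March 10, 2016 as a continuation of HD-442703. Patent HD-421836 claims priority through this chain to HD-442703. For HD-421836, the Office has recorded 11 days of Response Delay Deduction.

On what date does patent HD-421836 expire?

January 11, 2033

Earliest priority filing: 22 January 2015.
Base term: 22 January 2015 + 18 years → 22 January 2033.
Response Delay Deduction: −11 days → 11 January 2033.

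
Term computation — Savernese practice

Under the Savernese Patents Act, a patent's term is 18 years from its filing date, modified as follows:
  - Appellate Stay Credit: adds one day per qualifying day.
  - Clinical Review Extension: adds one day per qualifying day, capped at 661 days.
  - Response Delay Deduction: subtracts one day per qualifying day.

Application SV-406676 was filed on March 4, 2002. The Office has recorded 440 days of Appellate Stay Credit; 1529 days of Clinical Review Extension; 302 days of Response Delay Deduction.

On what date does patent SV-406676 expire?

Base term: filing date + 18 years → 4 March 2020.
Appellate Stay Credit: +440 days → 18 May 2021.
Clinical Review Extension: 1529 days claimed exceeds the 661-day cap, so +661 days → 10 March 2023.
Response Delay Deduction: −302 days → 12 May 2022.

2022-05-12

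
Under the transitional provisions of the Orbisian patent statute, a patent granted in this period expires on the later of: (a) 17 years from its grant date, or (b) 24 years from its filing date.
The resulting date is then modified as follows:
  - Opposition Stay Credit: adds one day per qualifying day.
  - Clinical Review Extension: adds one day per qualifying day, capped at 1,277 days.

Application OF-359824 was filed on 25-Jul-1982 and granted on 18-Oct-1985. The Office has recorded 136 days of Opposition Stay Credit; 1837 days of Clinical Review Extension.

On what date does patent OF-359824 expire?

2010-06-07

(a) grant + 17 years → 18 October 2002.
(b) filing + 24 years → 25 July 2006.
Later of the two: 25 July 2006.
Opposition Stay Credit: +136 days → 8 December 2006.
Clinical Review Extension: 1837 days claimed exceeds the 1277-day cap, so +1277 days → 7 June 2010.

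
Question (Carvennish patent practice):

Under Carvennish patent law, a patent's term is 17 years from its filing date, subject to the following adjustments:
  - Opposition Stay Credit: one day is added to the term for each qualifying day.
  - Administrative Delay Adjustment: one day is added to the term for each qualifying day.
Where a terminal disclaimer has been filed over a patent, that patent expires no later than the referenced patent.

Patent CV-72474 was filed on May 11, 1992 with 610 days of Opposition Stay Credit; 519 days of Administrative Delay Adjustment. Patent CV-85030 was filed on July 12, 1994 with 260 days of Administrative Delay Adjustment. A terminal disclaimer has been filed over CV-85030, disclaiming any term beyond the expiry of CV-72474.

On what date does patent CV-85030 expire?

March 28, 2012

Natural term of CV-85030:
  Base: filing + 17 years → 12 July 2011.
  Administrative Delay Adjustment: +260 days → 28 March 2012.
Expiry of referenced patent CV-72474:
  Base: filing + 17 years → 11 May 2009.
  Opposition Stay Credit: +610 days → 11 January 2011.
  Administrative Delay Adjustment: +519 days → 13 June 2012.
Terminal disclaimer: CV-85030 expires on the earlier of 28 March 2012 and 13 June 2012.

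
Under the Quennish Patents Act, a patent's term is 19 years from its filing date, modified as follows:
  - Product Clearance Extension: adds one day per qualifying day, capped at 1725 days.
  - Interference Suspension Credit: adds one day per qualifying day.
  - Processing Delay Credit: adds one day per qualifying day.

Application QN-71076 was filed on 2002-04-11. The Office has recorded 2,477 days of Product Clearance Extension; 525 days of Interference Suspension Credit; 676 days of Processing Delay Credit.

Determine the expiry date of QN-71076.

Base term: filing date + 19 years → 11 April 2021.
Product Clearance Extension: 2477 days claimed exceeds the 1725-day cap, so +1725 days → 31 December 2025.
Interference Suspension Credit: +525 days → 9 June 2027.
Processing Delay Credit: +676 days → 15 April 2029.

2029-04-15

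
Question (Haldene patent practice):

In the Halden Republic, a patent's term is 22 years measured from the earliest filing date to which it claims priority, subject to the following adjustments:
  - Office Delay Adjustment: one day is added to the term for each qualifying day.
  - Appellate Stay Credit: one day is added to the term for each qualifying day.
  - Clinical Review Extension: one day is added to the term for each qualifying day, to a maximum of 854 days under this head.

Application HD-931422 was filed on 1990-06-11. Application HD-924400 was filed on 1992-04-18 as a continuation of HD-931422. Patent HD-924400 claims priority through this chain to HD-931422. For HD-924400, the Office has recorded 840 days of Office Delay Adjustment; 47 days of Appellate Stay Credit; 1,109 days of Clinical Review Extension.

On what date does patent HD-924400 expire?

Earliest priority filing: 11 June 1990.
Base term: 11 June 1990 + 22 years → 11 June 2012.
Office Delay Adjustment: +840 days → 29 September 2014.
Appellate Stay Credit: +47 days → 15 November 2014.
Clinical Review Extension: 1109 days claimed exceeds the 854-day cap, so +854 days → 18 March 2017.

March 18, 2017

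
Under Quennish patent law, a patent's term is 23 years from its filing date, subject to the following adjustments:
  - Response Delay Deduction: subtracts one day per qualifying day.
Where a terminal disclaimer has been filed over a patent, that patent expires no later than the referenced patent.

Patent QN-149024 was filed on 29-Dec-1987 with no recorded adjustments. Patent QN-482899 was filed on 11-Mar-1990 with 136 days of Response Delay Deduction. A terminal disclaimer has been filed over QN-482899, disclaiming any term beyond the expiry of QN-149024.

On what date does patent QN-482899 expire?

Natural term of QN-482899:
  Base: filing + 23 years → 11 March 2013.
  Response Delay Deduction: −136 days → 26 October 2012.
Expiry of referenced patent QN-149024:
  Base: filing + 23 years → 29 December 2010.
Terminal disclaimer: QN-482899 expires on the earlier of 26 October 2012 and 29 December 2010.

2010-12-29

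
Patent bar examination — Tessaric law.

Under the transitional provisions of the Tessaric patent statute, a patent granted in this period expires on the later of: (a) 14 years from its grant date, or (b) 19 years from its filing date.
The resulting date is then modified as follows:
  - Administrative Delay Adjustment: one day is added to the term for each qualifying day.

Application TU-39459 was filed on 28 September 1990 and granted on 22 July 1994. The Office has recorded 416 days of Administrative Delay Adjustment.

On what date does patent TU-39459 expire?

(a) grant + 14 years → 22 July 2008.
(b) filing + 19 years → 28 September 2009.
Later of the two: 28 September 2009.
Administrative Delay Adjustment: +416 days → 18 November 2010.

2010-11-18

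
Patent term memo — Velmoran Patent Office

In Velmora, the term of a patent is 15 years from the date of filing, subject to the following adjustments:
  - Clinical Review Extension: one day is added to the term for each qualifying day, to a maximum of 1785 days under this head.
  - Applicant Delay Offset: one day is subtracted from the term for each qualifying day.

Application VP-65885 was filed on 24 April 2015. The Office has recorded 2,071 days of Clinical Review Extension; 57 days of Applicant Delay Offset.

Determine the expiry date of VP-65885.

2035-01-16

Base term: filing date + 15 years → 24 April 2030.
Clinical Review Extension: 2071 days claimed exceeds the 1785-day cap, so +1785 days → 14 March 2035.
Applicant Delay Offset: −57 days → 16 January 2035.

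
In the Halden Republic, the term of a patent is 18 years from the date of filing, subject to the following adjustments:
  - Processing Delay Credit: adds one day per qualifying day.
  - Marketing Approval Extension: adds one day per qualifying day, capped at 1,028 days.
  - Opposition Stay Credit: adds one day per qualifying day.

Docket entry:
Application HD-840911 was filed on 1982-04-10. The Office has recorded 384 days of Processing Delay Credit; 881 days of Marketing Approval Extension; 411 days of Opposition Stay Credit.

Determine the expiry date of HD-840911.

Base term: filing date + 18 years → 10 April 2000.
Processing Delay Credit: +384 days → 29 April 2001.
Marketing Approval Extension: 881 days (within the 1028-day cap) → +881 days → 27 September 2003.
Opposition Stay Credit: +411 days → 11 November 2004.

November 11, 2004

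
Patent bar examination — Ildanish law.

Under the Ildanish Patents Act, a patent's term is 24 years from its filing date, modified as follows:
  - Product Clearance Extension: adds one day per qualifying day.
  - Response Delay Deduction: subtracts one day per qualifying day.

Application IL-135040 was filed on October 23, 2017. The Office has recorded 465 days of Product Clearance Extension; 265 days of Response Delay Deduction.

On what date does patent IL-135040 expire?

2042-05-11

Base term: filing date + 24 years → 23 October 2041.
Product Clearance Extension: +465 days → 31 January 2043.
Response Delay Deduction: −265 days → 11 May 2042.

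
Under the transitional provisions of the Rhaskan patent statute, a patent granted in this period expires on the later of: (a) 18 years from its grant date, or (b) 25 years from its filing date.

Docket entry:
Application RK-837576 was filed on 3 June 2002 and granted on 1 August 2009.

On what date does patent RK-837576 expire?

(a) grant + 18 years → 1 August 2027.
(b) filing + 25 years → 3 June 2027.
Later of the two: 1 August 2027.

2027-08-01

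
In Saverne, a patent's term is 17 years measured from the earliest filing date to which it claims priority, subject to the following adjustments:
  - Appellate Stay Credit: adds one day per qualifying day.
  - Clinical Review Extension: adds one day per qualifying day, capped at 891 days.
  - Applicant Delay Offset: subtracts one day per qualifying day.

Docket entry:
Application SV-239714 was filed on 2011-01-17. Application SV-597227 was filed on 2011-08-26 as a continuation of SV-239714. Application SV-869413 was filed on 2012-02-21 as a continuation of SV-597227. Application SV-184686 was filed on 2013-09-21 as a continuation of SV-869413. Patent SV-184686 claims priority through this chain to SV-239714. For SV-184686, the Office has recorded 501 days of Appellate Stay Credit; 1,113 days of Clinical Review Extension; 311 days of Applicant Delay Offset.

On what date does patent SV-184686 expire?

2031-01-02

Earliest priority filing: 17 January 2011.
Base term: 17 January 2011 + 17 years → 17 January 2028.
Appellate Stay Credit: +501 days → 1 June 2029.
Clinical Review Extension: 1113 days claimed exceeds the 891-day cap, so +891 days → 9 November 2031.
Applicant Delay Offset: −311 days → 2 January 2031.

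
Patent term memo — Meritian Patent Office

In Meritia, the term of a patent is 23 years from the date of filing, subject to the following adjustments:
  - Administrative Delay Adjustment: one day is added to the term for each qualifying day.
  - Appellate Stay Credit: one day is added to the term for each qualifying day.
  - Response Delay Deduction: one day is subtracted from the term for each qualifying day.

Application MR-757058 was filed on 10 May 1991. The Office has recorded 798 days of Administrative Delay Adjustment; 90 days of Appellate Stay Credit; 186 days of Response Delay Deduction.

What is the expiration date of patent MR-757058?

April 11, 2016

Base term: filing date + 23 years → 10 May 2014.
Administrative Delay Adjustment: +798 days → 16 July 2016.
Appellate Stay Credit: +90 days → 14 October 2016.
Response Delay Deduction: −186 days → 11 April 2016.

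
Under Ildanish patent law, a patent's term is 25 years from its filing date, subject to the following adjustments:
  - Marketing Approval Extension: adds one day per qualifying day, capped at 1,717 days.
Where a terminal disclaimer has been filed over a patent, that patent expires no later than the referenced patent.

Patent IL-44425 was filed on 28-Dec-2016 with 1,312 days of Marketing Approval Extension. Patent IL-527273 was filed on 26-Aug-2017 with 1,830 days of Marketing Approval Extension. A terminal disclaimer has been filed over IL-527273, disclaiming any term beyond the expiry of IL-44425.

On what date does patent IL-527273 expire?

2045-08-01

Natural term of IL-527273:
  Base: filing + 25 years → 26 August 2042.
  Marketing Approval Extension: 1830 days claimed exceeds the 1717-day cap, so +1717 days → 9 May 2047.
Expiry of referenced patent IL-44425:
  Base: filing + 25 years → 28 December 2041.
  Marketing Approval Extension: 1312 days (within the 1717-day cap) → +1312 days → 1 August 2045.
Terminal disclaimer: IL-527273 expires on the earlier of 9 May 2047 and 1 August 2045.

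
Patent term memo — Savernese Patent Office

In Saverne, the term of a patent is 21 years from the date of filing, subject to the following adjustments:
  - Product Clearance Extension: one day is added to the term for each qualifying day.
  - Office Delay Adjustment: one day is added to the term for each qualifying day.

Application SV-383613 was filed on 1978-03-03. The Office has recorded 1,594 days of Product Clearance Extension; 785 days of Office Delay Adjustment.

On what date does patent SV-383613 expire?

September 6, 2005

Base term: filing date + 21 years → 3 March 1999.
Product Clearance Extension: +1594 days → 14 July 2003.
Office Delay Adjustment: +785 days → 6 September 2005.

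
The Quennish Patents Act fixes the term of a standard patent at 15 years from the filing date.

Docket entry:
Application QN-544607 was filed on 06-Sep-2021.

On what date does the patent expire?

Filing date + 15 years → 6 September 2036.

2036-09-06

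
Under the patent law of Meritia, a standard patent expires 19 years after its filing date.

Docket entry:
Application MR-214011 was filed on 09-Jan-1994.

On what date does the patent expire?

January 9, 2013

Filing date + 19 years → 9 January 2013.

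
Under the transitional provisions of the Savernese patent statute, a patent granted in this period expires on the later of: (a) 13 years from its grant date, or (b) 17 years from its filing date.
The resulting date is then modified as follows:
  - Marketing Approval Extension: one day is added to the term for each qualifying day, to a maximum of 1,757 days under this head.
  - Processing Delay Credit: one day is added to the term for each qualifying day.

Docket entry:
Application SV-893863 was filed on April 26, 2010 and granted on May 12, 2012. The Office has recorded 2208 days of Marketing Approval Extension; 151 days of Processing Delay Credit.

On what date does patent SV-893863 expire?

2032-07-16

(a) grant + 13 years → 12 May 2025.
(b) filing + 17 years → 26 April 2027.
Later of the two: 26 April 2027.
Marketing Approval Extension: 2208 days claimed exceeds the 1757-day cap, so +1757 days → 16 February 2032.
Processing Delay Credit: +151 days → 16 July 2032.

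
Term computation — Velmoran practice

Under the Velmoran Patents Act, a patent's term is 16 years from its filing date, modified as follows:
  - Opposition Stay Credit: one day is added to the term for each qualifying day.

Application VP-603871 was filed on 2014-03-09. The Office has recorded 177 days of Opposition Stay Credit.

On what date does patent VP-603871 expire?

Base term: filing date + 16 years → 9 March 2030.
Opposition Stay Credit: +177 days → 2 September 2030.

2030-09-02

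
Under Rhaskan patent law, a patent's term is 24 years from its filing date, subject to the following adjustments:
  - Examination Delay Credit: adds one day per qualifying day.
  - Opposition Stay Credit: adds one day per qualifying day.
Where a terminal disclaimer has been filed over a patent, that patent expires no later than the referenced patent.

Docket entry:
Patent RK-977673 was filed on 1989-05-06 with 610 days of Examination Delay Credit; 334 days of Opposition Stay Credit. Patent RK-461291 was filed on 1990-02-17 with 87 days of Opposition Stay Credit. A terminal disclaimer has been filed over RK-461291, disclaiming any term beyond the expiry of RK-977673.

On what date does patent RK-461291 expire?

Natural term of RK-461291:
  Base: filing + 24 years → 17 February 2014.
  Opposition Stay Credit: +87 days → 15 May 2014.
Expiry of referenced patent RK-977673:
  Base: filing + 24 years → 6 May 2013.
  Examination Delay Credit: +610 days → 6 January 2015.
  Opposition Stay Credit: +334 days → 6 December 2015.
Terminal disclaimer: RK-461291 expires on the earlier of 15 May 2014 and 6 December 2015.

2014-05-15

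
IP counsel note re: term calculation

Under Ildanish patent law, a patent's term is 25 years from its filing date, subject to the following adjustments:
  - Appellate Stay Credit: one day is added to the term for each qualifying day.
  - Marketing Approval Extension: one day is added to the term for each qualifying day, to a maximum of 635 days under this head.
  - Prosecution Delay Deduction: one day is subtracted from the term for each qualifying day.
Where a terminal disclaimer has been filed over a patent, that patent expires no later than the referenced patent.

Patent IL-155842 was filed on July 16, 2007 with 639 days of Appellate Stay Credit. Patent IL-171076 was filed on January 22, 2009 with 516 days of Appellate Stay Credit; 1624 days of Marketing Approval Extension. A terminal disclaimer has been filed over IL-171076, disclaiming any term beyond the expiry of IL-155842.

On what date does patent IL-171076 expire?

Natural term of IL-171076:
  Base: filing + 25 years → 22 January 2034.
  Appellate Stay Credit: +516 days → 22 June 2035.
  Marketing Approval Extension: 1624 days claimed exceeds the 635-day cap, so +635 days → 18 March 2037.
Expiry of referenced patent IL-155842:
  Base: filing + 25 years → 16 July 2032.
  Appellate Stay Credit: +639 days → 16 April 2034.
Terminal disclaimer: IL-171076 expires on the earlier of 18 March 2037 and 16 April 2034.

April 16, 2034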